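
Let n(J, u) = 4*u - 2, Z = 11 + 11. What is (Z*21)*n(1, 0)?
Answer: -924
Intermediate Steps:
Z = 22
n(J, u) = -2 + 4*u
(Z*21)*n(1, 0) = (22*21)*(-2 + 4*0) = 462*(-2 + 0) = 462*(-2) = -924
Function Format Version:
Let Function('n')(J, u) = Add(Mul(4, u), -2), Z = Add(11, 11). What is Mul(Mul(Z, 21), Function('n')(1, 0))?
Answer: -924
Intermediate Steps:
Z = 22
Function('n')(J, u) = Add(-2, Mul(4, u))
Mul(Mul(Z, 21), Function('n')(1, 0)) = Mul(Mul(22, 21), Add(-2, Mul(4, 0))) = Mul(462, Add(-2, 0)) = Mul(462, -2) = -924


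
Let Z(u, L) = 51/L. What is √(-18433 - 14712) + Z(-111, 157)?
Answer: 51/157 + I*√33145 ≈ 0.32484 + 182.06*I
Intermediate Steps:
√(-18433 - 14712) + Z(-111, 157) = √(-18433 - 14712) + 51/157 = √(-33145) + 51*(1/157) = I*√33145 + 51/157 = 51/157 + I*√33145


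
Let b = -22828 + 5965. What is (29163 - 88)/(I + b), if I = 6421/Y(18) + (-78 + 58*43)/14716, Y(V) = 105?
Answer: -11231527125/6490406306 ≈ -1.7305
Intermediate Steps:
b = -16863
I = 23686279/386295 (I = 6421/105 + (-78 + 58*43)/14716 = 6421*(1/105) + (-78 + 2494)*(1/14716) = 6421/105 + 2416*(1/14716) = 6421/105 + 604/3679 = 23686279/386295 ≈ 61.317)
(29163 - 88)/(I + b) = (29163 - 88)/(23686279/386295 - 16863) = 29075/(-6490406306/386295) = 29075*(-386295/6490406306) = -11231527125/6490406306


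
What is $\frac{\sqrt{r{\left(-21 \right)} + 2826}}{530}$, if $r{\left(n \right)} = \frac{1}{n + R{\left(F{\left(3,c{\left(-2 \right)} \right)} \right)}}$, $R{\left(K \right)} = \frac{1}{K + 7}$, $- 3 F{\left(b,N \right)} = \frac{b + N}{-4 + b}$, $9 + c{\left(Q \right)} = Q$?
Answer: $\frac{\sqrt{22890210}}{47700} \approx 0.1003$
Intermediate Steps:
$c{\left(Q \right)} = -9 + Q$
$F{\left(b,N \right)} = - \frac{N + b}{3 \left(-4 + b\right)}$ ($F{\left(b,N \right)} = - \frac{\left(b + N\right) \frac{1}{-4 + b}}{3} = - \frac{\left(N + b\right) \frac{1}{-4 + b}}{3} = - \frac{\frac{1}{-4 + b} \left(N + b\right)}{3} = - \frac{N + b}{3 \left(-4 + b\right)}$)
$R{\left(K \right)} = \frac{1}{7 + K}$
$r{\left(n \right)} = \frac{1}{\frac{3}{13} + n}$ ($r{\left(n \right)} = \frac{1}{n + \frac{1}{7 + \frac{- (-9 - 2) - 3}{3 \left(-4 + 3\right)}}} = \frac{1}{n + \frac{1}{7 + \frac{\left(-1\right) \left(-11\right) - 3}{3 \left(-1\right)}}} = \frac{1}{n + \frac{1}{7 + \frac{1}{3} \left(-1\right) \left(11 - 3\right)}} = \frac{1}{n + \frac{1}{7 + \frac{1}{3} \left(-1\right) 8}} = \frac{1}{n + \frac{1}{7 - \frac{8}{3}}} = \frac{1}{n + \frac{1}{\frac{13}{3}}} = \frac{1}{n + \frac{3}{13}} = \frac{1}{\frac{3}{13} + n}$)
$\frac{\sqrt{r{\left(-21 \right)} + 2826}}{530} = \frac{\sqrt{\frac{13}{3 + 13 \left(-21\right)} + 2826}}{530} = \sqrt{\frac{13}{3 - 273} + 2826} \cdot \frac{1}{530} = \sqrt{\frac{13}{-270} + 2826} \cdot \frac{1}{530} = \sqrt{13 \left(- \frac{1}{270}\right) + 2826} \cdot \frac{1}{530} = \sqrt{- \frac{13}{270} + 2826} \cdot \frac{1}{530} = \sqrt{\frac{763007}{270}} \cdot \frac{1}{530} = \frac{\sqrt{22890210}}{90} \cdot \frac{1}{530} = \frac{\sqrt{22890210}}{47700}$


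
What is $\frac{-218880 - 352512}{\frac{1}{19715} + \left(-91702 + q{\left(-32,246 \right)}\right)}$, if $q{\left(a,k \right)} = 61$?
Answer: $\frac{5632496640}{903351157} \approx 6.2351$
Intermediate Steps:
$\frac{-218880 - 352512}{\frac{1}{19715} + \left(-91702 + q{\left(-32,246 \right)}\right)} = \frac{-218880 - 352512}{\frac{1}{19715} + \left(-91702 + 61\right)} = - \frac{571392}{\frac{1}{19715} - 91641} = - \frac{571392}{- \frac{1806702314}{19715}} = \left(-571392\right) \left(- \frac{19715}{1806702314}\right) = \frac{5632496640}{903351157}$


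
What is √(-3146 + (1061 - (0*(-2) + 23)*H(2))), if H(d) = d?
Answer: I*√2131 ≈ 46.163*I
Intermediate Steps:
√(-3146 + (1061 - (0*(-2) + 23)*H(2))) = √(-3146 + (1061 - (0*(-2) + 23)*2)) = √(-3146 + (1061 - (0 + 23)*2)) = √(-3146 + (1061 - 23*2)) = √(-3146 + (1061 - 1*46)) = √(-3146 + (1061 - 46)) = √(-3146 + 1015) = √(-2131) = I*√2131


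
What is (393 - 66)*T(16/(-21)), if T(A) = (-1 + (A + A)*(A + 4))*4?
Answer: -1141012/147 ≈ -7762.0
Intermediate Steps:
T(A) = -4 + 8*A*(4 + A) (T(A) = (-1 + (2*A)*(4 + A))*4 = (-1 + 2*A*(4 + A))*4 = -4 + 8*A*(4 + A))
(393 - 66)*T(16/(-21)) = (393 - 66)*(-4 + 8*(16/(-21))**2 + 32*(16/(-21))) = 327*(-4 + 8*(16*(-1/21))**2 + 32*(16*(-1/21))) = 327*(-4 + 8*(-16/21)**2 + 32*(-16/21)) = 327*(-4 + 8*(256/441) - 512/21) = 327*(-4 + 2048/441 - 512/21) = 327*(-10468/441) = -1141012/147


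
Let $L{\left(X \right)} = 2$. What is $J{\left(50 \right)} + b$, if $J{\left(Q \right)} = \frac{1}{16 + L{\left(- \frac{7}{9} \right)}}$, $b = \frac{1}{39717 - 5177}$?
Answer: $\frac{17279}{310860} \approx 0.055584$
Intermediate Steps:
$b = \frac{1}{34540} \approx 2.8952 \cdot 10^{-5}$
$J{\left(Q \right)} = \frac{1}{18}$ ($J{\left(Q \right)} = \frac{1}{16 + 2} = \frac{1}{18}$)
$J{\left(50 \right)} + b = \frac{1}{18} + \frac{1}{34540} = \frac{17279}{310860}$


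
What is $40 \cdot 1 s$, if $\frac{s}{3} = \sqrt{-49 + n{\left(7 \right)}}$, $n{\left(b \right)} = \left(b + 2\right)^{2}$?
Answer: $480 \sqrt{2} \approx 678.82$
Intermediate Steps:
$n{\left(b \right)} = \left(2 + b\right)^{2}$
$s = 12 \sqrt{2}$ ($s = 3 \sqrt{-49 + \left(2 + 7\right)^{2}} = 3 \sqrt{-49 + 9^{2}} = 3 \sqrt{-49 + 81} = 3 \sqrt{32} = 3 \cdot 4 \sqrt{2} = 12 \sqrt{2} \approx 16.971$)
$40 \cdot 1 s = 40 \cdot 1 \cdot 12 \sqrt{2} = 40 \cdot 12 \sqrt{2} = 480 \sqrt{2}$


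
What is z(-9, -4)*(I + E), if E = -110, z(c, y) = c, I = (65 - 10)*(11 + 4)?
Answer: -6435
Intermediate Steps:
I = 825 (I = 55*15 = 825)
z(-9, -4)*(I + E) = -9*(825 - 110) = -9*715 = -6435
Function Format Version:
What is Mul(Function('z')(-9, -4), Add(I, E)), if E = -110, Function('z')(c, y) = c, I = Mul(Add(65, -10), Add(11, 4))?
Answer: -6435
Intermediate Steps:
I = 825 (I = Mul(55, 15) = 825)
Mul(Function('z')(-9, -4), Add(I, E)) = Mul(-9, Add(825, -110)) = Mul(-9, 715) = -6435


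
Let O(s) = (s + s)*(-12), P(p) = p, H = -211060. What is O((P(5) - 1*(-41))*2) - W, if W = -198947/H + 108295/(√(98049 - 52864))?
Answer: -466219427/211060 - 21659*√45185/9037 ≈ -2718.4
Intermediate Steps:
O(s) = -24*s (O(s) = (2*s)*(-12) = -24*s)
W = 198947/211060 + 21659*√45185/9037 (W = -198947/(-211060) + 108295/(√(98049 - 52864)) = -198947*(-1/211060) + 108295/(√45185) = 198947/211060 + 108295*(√45185/45185) = 198947/211060 + 21659*√45185/9037 ≈ 510.40)
O((P(5) - 1*(-41))*2) - W = -24*(5 - 1*(-41))*2 - (198947/211060 + 21659*√45185/9037) = -24*(5 + 41)*2 + (-198947/211060 - 21659*√45185/9037) = -1104*2 + (-198947/211060 - 21659*√45185/9037) = -24*92 + (-198947/211060 - 21659*√45185/9037) = -2208 + (-198947/211060 - 21659*√45185/9037) = -466219427/211060 - 21659*√45185/9037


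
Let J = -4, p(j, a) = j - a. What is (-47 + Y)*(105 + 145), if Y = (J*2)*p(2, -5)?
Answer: -25750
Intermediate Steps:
Y = -56 (Y = (-4*2)*(2 - 1*(-5)) = -8*(2 + 5) = -8*7 = -56)
(-47 + Y)*(105 + 145) = (-47 - 56)*(105 + 145) = -103*250 = -25750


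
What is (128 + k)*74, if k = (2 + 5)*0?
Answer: 9472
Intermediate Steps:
k = 0 (k = 7*0 = 0)
(128 + k)*74 = (128 + 0)*74 = 128*74 = 9472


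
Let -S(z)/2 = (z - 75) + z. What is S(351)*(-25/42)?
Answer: 5225/7 ≈ 746.43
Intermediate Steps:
S(z) = 150 - 4*z (S(z) = -2*((z - 75) + z) = -2*((-75 + z) + z) = -2*(-75 + 2*z) = 150 - 4*z)
S(351)*(-25/42) = (150 - 4*351)*(-25/42) = (150 - 1404)*(-25*1/42) = -1254*(-25/42) = 5225/7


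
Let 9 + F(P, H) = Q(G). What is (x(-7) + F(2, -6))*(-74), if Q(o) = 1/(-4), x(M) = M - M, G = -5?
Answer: 1369/2 ≈ 684.50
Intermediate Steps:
x(M) = 0
Q(o) = -¼
F(P, H) = -37/4 (F(P, H) = -9 - ¼ = -37/4)
(x(-7) + F(2, -6))*(-74) = (0 - 37/4)*(-74) = -37/4*(-74) = 1369/2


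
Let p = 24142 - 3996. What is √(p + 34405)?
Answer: √54551 ≈ 233.56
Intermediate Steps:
p = 20146
√(p + 34405) = √(20146 + 34405) = √54551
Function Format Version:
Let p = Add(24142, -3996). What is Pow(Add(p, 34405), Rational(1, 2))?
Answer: Pow(54551, Rational(1, 2)) ≈ 233.56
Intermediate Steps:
p = 20146
Pow(Add(p, 34405), Rational(1, 2)) = Pow(Add(20146, 34405), Rational(1, 2)) = Pow(54551, Rational(1, 2))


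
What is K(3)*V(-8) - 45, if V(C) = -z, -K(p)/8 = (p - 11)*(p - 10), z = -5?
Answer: -2285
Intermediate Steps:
K(p) = -8*(-11 + p)*(-10 + p) (K(p) = -8*(p - 11)*(p - 10) = -8*(-11 + p)*(-10 + p))
V(C) = 5 (V(C) = -1*(-5) = 5)
K(3)*V(-8) - 45 = (-880 - 8*3² + 168*3)*5 - 45 = (-880 - 8*9 + 504)*5 - 45 = (-880 - 72 + 504)*5 - 45 = -448*5 - 45 = -2240 - 45 = -2285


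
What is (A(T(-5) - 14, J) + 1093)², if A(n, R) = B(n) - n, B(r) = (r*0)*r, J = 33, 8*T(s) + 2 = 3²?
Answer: 78304801/64 ≈ 1.2235e+6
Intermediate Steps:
T(s) = 7/8 (T(s) = -¼ + (⅛)*3² = -¼ + (⅛)*9 = -¼ + 9/8 = 7/8)
B(r) = 0 (B(r) = 0*r = 0)
A(n, R) = -n (A(n, R) = 0 - n = -n)
(A(T(-5) - 14, J) + 1093)² = (-(7/8 - 14) + 1093)² = (-1*(-105/8) + 1093)² = (105/8 + 1093)² = (8849/8)² = 78304801/64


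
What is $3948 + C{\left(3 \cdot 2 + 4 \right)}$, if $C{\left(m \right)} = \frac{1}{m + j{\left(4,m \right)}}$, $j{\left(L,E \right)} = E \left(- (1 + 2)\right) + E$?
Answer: $\frac{39479}{10} \approx 3947.9$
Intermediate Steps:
$j{\left(L,E \right)} = - 2 E$ ($j{\left(L,E \right)} = E \left(\left(-1\right) 3\right) + E = E \left(-3\right) + E = - 3 E + E = - 2 E$)
$C{\left(m \right)} = - \frac{1}{m}$ ($C{\left(m \right)} = \frac{1}{m - 2 m} = \frac{1}{\left(-1\right) m} = - \frac{1}{m}$)
$3948 + C{\left(3 \cdot 2 + 4 \right)} = 3948 - \frac{1}{3 \cdot 2 + 4} = 3948 - \frac{1}{6 + 4} = 3948 - \frac{1}{10} = \frac{39479}{10}$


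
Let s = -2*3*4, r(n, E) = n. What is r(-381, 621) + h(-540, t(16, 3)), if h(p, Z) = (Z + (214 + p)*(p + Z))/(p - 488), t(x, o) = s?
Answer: -143877/257 ≈ -559.83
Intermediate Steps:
s = -24 (s = -6*4 = -24)
t(x, o) = -24
h(p, Z) = (Z + (214 + p)*(Z + p))/(-488 + p)
r(-381, 621) + h(-540, t(16, 3)) = -381 + ((-540)**2 + 214*(-540) + 215*(-24) - 24*(-540))/(-488 - 540) = -381 + (291600 - 115560 - 5160 + 12960)/(-1028) = -381 - 1/1028*183840 = -381 - 45960/257 = -143877/257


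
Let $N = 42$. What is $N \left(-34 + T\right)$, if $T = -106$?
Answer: $-5880$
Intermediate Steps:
$N \left(-34 + T\right) = 42 \left(-34 - 106\right) = 42 \left(-140\right) = -5880$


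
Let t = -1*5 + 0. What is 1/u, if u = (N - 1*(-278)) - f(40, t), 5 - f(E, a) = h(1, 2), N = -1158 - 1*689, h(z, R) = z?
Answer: -1/1573 ≈ -0.00063573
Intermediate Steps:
t = -5 (t = -5 + 0 = -5)
N = -1847 (N = -1158 - 689 = -1847)
f(E, a) = 4 (f(E, a) = 5 - 1*1 = 5 - 1 = 4)
u = -1573 (u = (-1847 - 1*(-278)) - 1*4 = (-1847 + 278) - 4 = -1569 - 4 = -1573)
1/u = 1/(-1573) = -1/1573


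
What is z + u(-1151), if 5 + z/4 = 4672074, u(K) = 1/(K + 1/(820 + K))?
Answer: 7119896766701/380982 ≈ 1.8688e+7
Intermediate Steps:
z = 18688276 (z = -20 + 4*4672074 = -20 + 18688296 = 18688276)
z + u(-1151) = 18688276 + (820 - 1151)/(1 + (-1151)**2 + 820*(-1151)) = 18688276 - 331/(1 + 1324801 - 943820) = 18688276 - 331/380982 = 7119896766701/380982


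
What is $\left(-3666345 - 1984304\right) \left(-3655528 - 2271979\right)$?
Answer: $33494261502043$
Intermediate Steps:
$\left(-3666345 - 1984304\right) \left(-3655528 - 2271979\right) = \left(-5650649\right) \left(-5927507\right) = 33494261502043$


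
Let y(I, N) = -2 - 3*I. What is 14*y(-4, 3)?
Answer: 140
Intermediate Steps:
14*y(-4, 3) = 14*(-2 - 3*(-4)) = 14*(-2 + 12) = 14*10 = 140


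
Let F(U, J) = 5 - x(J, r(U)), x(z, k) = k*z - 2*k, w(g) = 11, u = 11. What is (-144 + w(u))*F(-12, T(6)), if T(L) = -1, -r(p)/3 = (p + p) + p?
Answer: -43757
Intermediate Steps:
r(p) = -9*p (r(p) = -3*((p + p) + p) = -3*(2*p + p) = -9*p)
x(z, k) = -2*k + k*z
F(U, J) = 5 + 9*U*(-2 + J) (F(U, J) = 5 - (-9*U)*(-2 + J) = 5 - (-9)*U*(-2 + J) = 5 + 9*U*(-2 + J))
(-144 + w(u))*F(-12, T(6)) = (-144 + 11)*(5 + 9*(-12)*(-2 - 1)) = -133*(5 + 9*(-12)*(-3)) = -133*(5 + 324) = -133*329 = -43757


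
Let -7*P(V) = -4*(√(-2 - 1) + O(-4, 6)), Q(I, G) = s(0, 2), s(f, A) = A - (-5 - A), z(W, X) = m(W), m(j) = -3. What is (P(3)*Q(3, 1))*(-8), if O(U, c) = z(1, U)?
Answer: 864/7 - 288*I*√3/7 ≈ 123.43 - 71.261*I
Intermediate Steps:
z(W, X) = -3
O(U, c) = -3
s(f, A) = 5 + 2*A (s(f, A) = A + (5 + A) = 5 + 2*A)
Q(I, G) = 9 (Q(I, G) = 5 + 2*2 = 5 + 4 = 9)
P(V) = -12/7 + 4*I*√3/7 (P(V) = -(-4)*(√(-2 - 1) - 3)/7 = -(-4)*(√(-3) - 3)/7 = -(-4)*(I*√3 - 3)/7 = -(-4)*(-3 + I*√3)/7 = -(12 - 4*I*√3)/7 = -12/7 + 4*I*√3/7)
(P(3)*Q(3, 1))*(-8) = ((-12/7 + 4*I*√3/7)*9)*(-8) = (-108/7 + 36*I*√3/7)*(-8) = 864/7 - 288*I*√3/7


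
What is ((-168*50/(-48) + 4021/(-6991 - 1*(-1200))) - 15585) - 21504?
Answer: -213772995/5791 ≈ -36915.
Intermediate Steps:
((-168*50/(-48) + 4021/(-6991 - 1*(-1200))) - 15585) - 21504 = ((-8400*(-1/48) + 4021/(-6991 + 1200)) - 15585) - 21504 = ((175 + 4021/(-5791)) - 15585) - 21504 = ((175 + 4021*(-1/5791)) - 15585) - 21504 = ((175 - 4021/5791) - 15585) - 21504 = (1009404/5791 - 15585) - 21504 = -89243331/5791 - 21504 = -213772995/5791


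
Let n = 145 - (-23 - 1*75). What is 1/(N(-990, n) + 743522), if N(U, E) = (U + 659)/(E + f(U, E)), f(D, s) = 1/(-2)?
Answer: 485/360607508 ≈ 1.3450e-6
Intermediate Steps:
f(D, s) = -1/2
n = 243 (n = 145 - (-23 - 75) = 145 - 1*(-98) = 145 + 98 = 243)
N(U, E) = (659 + U)/(-1/2 + E) (N(U, E) = (U + 659)/(E - 1/2) = (659 + U)/(-1/2 + E))
1/(N(-990, n) + 743522) = 1/(2*(659 - 990)/(-1 + 2*243) + 743522) = 1/(2*(-331)/(-1 + 486) + 743522) = 1/(2*(-331)/485 + 743522) = 1/(2*(1/485)*(-331) + 743522) = 1/(-662/485 + 743522) = 1/(360607508/485) = 485/360607508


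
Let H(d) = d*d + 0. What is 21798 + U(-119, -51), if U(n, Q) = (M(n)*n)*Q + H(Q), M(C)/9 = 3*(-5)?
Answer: -794916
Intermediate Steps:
H(d) = d² (H(d) = d² + 0 = d²)
M(C) = -135 (M(C) = 9*(3*(-5)) = 9*(-15) = -135)
U(n, Q) = Q² - 135*Q*n (U(n, Q) = (-135*n)*Q + Q² = -135*Q*n + Q² = Q² - 135*Q*n)
21798 + U(-119, -51) = 21798 - 51*(-51 - 135*(-119)) = 21798 - 51*(-51 + 16065) = 21798 - 51*16014 = 21798 - 816714 = -794916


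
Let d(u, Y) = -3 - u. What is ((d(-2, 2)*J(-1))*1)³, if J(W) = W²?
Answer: -1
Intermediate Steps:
((d(-2, 2)*J(-1))*1)³ = (((-3 - 1*(-2))*(-1)²)*1)³ = (((-3 + 2)*1)*1)³ = (-1*1*1)³ = (-1*1)³ = (-1)³ = -1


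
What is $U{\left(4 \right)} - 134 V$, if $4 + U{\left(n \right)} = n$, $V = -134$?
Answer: $17956$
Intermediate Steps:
$U{\left(n \right)} = -4 + n$
$U{\left(4 \right)} - 134 V = \left(-4 + 4\right) - -17956 = 0 + 17956 = 17956$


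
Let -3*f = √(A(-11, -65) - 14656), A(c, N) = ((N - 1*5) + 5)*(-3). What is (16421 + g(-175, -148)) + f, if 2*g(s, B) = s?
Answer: 32667/2 - I*√14461/3 ≈ 16334.0 - 40.085*I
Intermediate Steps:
g(s, B) = s/2
A(c, N) = -3*N (A(c, N) = ((N - 5) + 5)*(-3) = ((-5 + N) + 5)*(-3) = N*(-3) = -3*N)
f = -I*√14461/3 (f = -√(-3*(-65) - 14656)/3 = -√(195 - 14656)/3 = -I*√14461/3 ≈ -40.085*I)
(16421 + g(-175, -148)) + f = (16421 + (½)*(-175)) - I*√14461/3 = (16421 - 175/2) - I*√14461/3 = 32667/2 - I*√14461/3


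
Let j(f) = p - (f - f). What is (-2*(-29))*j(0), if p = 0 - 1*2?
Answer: -116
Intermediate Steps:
p = -2 (p = 0 - 2 = -2)
j(f) = -2 (j(f) = -2 - (f - f) = -2 - 1*0 = -2 + 0 = -2)
(-2*(-29))*j(0) = -2*(-29)*(-2) = 58*(-2) = -116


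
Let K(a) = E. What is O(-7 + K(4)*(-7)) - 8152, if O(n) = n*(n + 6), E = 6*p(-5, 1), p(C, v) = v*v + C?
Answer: 18735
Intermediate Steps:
p(C, v) = C + v**2 (p(C, v) = v**2 + C = C + v**2)
E = -24 (E = 6*(-5 + 1**2) = 6*(-5 + 1) = 6*(-4) = -24)
K(a) = -24
O(n) = n*(6 + n)
O(-7 + K(4)*(-7)) - 8152 = (-7 - 24*(-7))*(6 + (-7 - 24*(-7))) - 8152 = (-7 + 168)*(6 + (-7 + 168)) - 8152 = 161*(6 + 161) - 8152 = 161*167 - 8152 = 26887 - 8152 = 18735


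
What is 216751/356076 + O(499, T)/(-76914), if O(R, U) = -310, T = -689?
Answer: 932309443/1521512748 ≈ 0.61275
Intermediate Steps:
216751/356076 + O(499, T)/(-76914) = 216751/356076 - 310/(-76914) = 216751*(1/356076) - 310*(-1/76914) = 216751/356076 + 155/38457 = 932309443/1521512748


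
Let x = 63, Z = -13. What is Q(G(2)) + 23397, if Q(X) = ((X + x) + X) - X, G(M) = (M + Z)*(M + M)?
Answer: 23416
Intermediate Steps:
G(M) = 2*M*(-13 + M) (G(M) = (M - 13)*(M + M) = (-13 + M)*(2*M) = 2*M*(-13 + M))
Q(X) = 63 + X (Q(X) = ((X + 63) + X) - X = ((63 + X) + X) - X = (63 + 2*X) - X = 63 + X)
Q(G(2)) + 23397 = (63 + 2*2*(-13 + 2)) + 23397 = (63 + 2*2*(-11)) + 23397 = (63 - 44) + 23397 = 19 + 23397 = 23416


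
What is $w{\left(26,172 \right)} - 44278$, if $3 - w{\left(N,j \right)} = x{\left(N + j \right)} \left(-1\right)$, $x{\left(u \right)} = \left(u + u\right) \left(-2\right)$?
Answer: $-45067$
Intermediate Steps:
$x{\left(u \right)} = - 4 u$ ($x{\left(u \right)} = 2 u \left(-2\right) = - 4 u$)
$w{\left(N,j \right)} = 3 - 4 N - 4 j$ ($w{\left(N,j \right)} = 3 - - 4 \left(N + j\right) \left(-1\right) = 3 - \left(- 4 N - 4 j\right) \left(-1\right) = 3 - \left(4 N + 4 j\right) = 3 - 4 N - 4 j$)
$w{\left(26,172 \right)} - 44278 = \left(3 - 104 - 688\right) - 44278 = -789 - 44278 = -45067$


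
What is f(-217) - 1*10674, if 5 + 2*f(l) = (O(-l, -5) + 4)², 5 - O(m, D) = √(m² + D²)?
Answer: 12921 - 9*√47114 ≈ 10967.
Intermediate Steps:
O(m, D) = 5 - √(D² + m²) (O(m, D) = 5 - √(m² + D²) = 5 - √(D² + m²))
f(l) = -5/2 + (9 - √(25 + l²))²/2 (f(l) = -5/2 + ((5 - √((-5)² + (-l)²)) + 4)²/2 = -5/2 + ((5 - √(25 + l²)) + 4)²/2 = -5/2 + (9 - √(25 + l²))²/2)
f(-217) - 1*10674 = (-5/2 + (-9 + √(25 + (-217)²))²/2) - 1*10674 = (-5/2 + (-9 + √(25 + 47089))²/2) - 10674 = (-5/2 + (-9 + √47114)²/2) - 10674 = -21353/2 + (-9 + √47114)²/2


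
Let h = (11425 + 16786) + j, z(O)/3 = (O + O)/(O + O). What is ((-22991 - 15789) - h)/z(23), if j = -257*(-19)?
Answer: -23958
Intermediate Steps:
j = 4883
z(O) = 3 (z(O) = 3*((O + O)/(O + O)) = 3*((2*O)/((2*O))) = 3*((2*O)*(1/(2*O))) = 3*1 = 3)
h = 33094 (h = (11425 + 16786) + 4883 = 28211 + 4883 = 33094)
((-22991 - 15789) - h)/z(23) = ((-22991 - 15789) - 1*33094)/3 = (-38780 - 33094)*(⅓) = -71874*⅓ = -23958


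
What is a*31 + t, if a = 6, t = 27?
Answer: 213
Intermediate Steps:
a*31 + t = 6*31 + 27 = 186 + 27 = 213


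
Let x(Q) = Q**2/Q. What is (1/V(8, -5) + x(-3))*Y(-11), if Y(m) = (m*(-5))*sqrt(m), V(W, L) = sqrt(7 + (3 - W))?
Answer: 55*I*sqrt(11)*(-6 + sqrt(2))/2 ≈ -418.26*I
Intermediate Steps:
V(W, L) = sqrt(10 - W)
x(Q) = Q
Y(m) = -5*m**(3/2) (Y(m) = (-5*m)*sqrt(m) = -5*m**(3/2))
(1/V(8, -5) + x(-3))*Y(-11) = (1/(sqrt(10 - 1*8)) - 3)*(-(-55)*I*sqrt(11)) = (1/(sqrt(10 - 8)) - 3)*(-(-55)*I*sqrt(11)) = (1/(sqrt(2)) - 3)*(55*I*sqrt(11)) = (sqrt(2)/2 - 3)*(55*I*sqrt(11)) = (-3 + sqrt(2)/2)*(55*I*sqrt(11)) = 55*I*sqrt(11)*(-3 + sqrt(2)/2)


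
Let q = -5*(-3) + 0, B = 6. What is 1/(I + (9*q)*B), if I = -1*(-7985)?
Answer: 1/8795 ≈ 0.00011370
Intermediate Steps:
q = 15 (q = 15 + 0 = 15)
I = 7985
1/(I + (9*q)*B) = 1/(7985 + (9*15)*6) = 1/(7985 + 135*6) = 1/(7985 + 810) = 1/8795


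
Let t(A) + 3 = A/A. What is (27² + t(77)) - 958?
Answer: -231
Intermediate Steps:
t(A) = -2 (t(A) = -3 + A/A = -3 + 1 = -2)
(27² + t(77)) - 958 = (27² - 2) - 958 = (729 - 2) - 958 = 727 - 958 = -231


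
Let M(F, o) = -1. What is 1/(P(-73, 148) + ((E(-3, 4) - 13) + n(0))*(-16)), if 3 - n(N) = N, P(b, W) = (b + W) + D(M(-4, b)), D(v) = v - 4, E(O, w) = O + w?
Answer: 1/214 ≈ 0.0046729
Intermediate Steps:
D(v) = -4 + v
P(b, W) = -5 + W + b (P(b, W) = (b + W) + (-4 - 1) = (W + b) - 5 = -5 + W + b)
n(N) = 3 - N
1/(P(-73, 148) + ((E(-3, 4) - 13) + n(0))*(-16)) = 1/((-5 + 148 - 73) + (((-3 + 4) - 13) + (3 - 1*0))*(-16)) = 1/(70 + ((1 - 13) + (3 + 0))*(-16)) = 1/(70 + (-12 + 3)*(-16)) = 1/(70 - 9*(-16)) = 1/(70 + 144) = 1/214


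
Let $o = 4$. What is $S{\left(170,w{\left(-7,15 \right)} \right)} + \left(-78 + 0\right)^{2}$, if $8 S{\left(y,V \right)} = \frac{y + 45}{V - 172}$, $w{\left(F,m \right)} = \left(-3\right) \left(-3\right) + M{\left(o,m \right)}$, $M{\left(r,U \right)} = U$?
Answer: $\frac{7203241}{1184} \approx 6083.8$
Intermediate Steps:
$w{\left(F,m \right)} = 9 + m$ ($w{\left(F,m \right)} = \left(-3\right) \left(-3\right) + m = 9 + m$)
$S{\left(y,V \right)} = \frac{45 + y}{8 \left(-172 + V\right)}$ ($S{\left(y,V \right)} = \frac{\left(y + 45\right) \frac{1}{V - 172}}{8} = \frac{\left(45 + y\right) \frac{1}{-172 + V}}{8} = \frac{\frac{1}{-172 + V} \left(45 + y\right)}{8} = \frac{45 + y}{8 \left(-172 + V\right)}$)
$S{\left(170,w{\left(-7,15 \right)} \right)} + \left(-78 + 0\right)^{2} = \frac{45 + 170}{8 \left(-172 + \left(9 + 15\right)\right)} + \left(-78 + 0\right)^{2} = \frac{1}{8} \frac{1}{-172 + 24} \cdot 215 + \left(-78\right)^{2} = \frac{1}{8} \frac{1}{-148} \cdot 215 + 6084 = \frac{1}{8} \left(- \frac{1}{148}\right) 215 + 6084 = - \frac{215}{1184} + 6084 = \frac{7203241}{1184}$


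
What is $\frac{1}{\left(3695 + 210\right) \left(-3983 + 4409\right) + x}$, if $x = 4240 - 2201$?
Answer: $\frac{1}{1665569} \approx 6.004 \cdot 10^{-7}$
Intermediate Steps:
$x = 2039$ ($x = 4240 - 2201 = 2039$)
$\frac{1}{\left(3695 + 210\right) \left(-3983 + 4409\right) + x} = \frac{1}{\left(3695 + 210\right) \left(-3983 + 4409\right) + 2039} = \frac{1}{3905 \cdot 426 + 2039} = \frac{1}{1663530 + 2039} = \frac{1}{1665569}$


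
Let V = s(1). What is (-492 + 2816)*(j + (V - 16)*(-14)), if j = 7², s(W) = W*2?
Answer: 569380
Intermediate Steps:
s(W) = 2*W
V = 2 (V = 2*1 = 2)
j = 49
(-492 + 2816)*(j + (V - 16)*(-14)) = (-492 + 2816)*(49 + (2 - 16)*(-14)) = 2324*(49 - 14*(-14)) = 2324*(49 + 196) = 2324*245 = 569380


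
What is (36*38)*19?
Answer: 25992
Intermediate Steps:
(36*38)*19 = 1368*19 = 25992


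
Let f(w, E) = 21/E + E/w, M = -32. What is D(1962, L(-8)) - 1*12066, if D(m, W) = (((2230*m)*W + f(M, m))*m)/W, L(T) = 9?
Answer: 206021632565/24 ≈ 8.5842e+9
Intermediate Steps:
D(m, W) = m*(21/m - m/32 + 2230*W*m)/W (D(m, W) = (((2230*m)*W + (21/m + m/(-32)))*m)/W = ((2230*W*m + (21/m + m*(-1/32)))*m)/W = ((2230*W*m + (21/m - m/32))*m)/W = ((21/m - m/32 + 2230*W*m)*m)/W = (m*(21/m - m/32 + 2230*W*m))/W = m*(21/m - m/32 + 2230*W*m)/W)
D(1962, L(-8)) - 1*12066 = (1/32)*(672 - 1*1962² + 71360*9*1962²)/9 - 1*12066 = (1/32)*(⅑)*(672 - 1*3849444 + 71360*9*3849444) - 12066 = (1/32)*(⅑)*(672 - 3849444 + 2472266914560) - 12066 = (1/32)*(⅑)*2472263065788 - 12066 = 206021922149/24 - 12066 = 206021632565/24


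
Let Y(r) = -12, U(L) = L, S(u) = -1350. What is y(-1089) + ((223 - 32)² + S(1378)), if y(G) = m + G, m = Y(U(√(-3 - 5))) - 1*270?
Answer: 33760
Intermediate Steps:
m = -282 (m = -12 - 1*270 = -12 - 270 = -282)
y(G) = -282 + G
y(-1089) + ((223 - 32)² + S(1378)) = (-282 - 1089) + ((223 - 32)² - 1350) = -1371 + (191² - 1350) = -1371 + (36481 - 1350) = -1371 + 35131 = 33760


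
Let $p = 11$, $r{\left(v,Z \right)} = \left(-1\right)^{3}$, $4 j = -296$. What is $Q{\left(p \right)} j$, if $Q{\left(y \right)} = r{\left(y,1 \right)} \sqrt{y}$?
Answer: $74 \sqrt{11} \approx 245.43$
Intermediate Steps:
$j = -74$ ($j = \frac{1}{4} \left(-296\right) = -74$)
$r{\left(v,Z \right)} = -1$
$Q{\left(y \right)} = - \sqrt{y}$
$Q{\left(p \right)} j = - \sqrt{11} \left(-74\right) = 74 \sqrt{11}$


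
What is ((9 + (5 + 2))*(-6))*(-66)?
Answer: 6336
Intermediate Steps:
((9 + (5 + 2))*(-6))*(-66) = ((9 + 7)*(-6))*(-66) = (16*(-6))*(-66) = -96*(-66) = 6336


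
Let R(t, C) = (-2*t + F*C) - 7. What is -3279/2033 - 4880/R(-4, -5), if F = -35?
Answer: -656134/22363 ≈ -29.340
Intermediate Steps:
R(t, C) = -7 - 35*C - 2*t (R(t, C) = (-2*t - 35*C) - 7 = (-35*C - 2*t) - 7 = -7 - 35*C - 2*t)
-3279/2033 - 4880/R(-4, -5) = -3279/2033 - 4880/(-7 - 35*(-5) - 2*(-4)) = -3279*1/2033 - 4880/(-7 + 175 + 8) = -3279/2033 - 4880/176 = -3279/2033 - 4880*1/176 = -3279/2033 - 305/11 = -656134/22363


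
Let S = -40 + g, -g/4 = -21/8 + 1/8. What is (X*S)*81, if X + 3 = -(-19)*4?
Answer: -177390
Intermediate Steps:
g = 10 (g = -4*(-21/8 + 1/8) = -4*(-5/2) = 10)
S = -30 (S = -40 + 10 = -30)
X = 73 (X = -3 - (-19)*4 = -3 - 1*(-76) = -3 + 76 = 73)
(X*S)*81 = (73*(-30))*81 = -2190*81 = -177390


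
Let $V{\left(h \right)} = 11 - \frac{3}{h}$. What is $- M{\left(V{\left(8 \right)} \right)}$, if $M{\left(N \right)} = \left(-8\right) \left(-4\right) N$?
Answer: $-340$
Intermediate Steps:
$V{\left(h \right)} = 11 - \frac{3}{h}$
$M{\left(N \right)} = 32 N$
$- M{\left(V{\left(8 \right)} \right)} = - 32 \left(11 - \frac{3}{8}\right) = - \frac{32 \cdot 85}{8} = \left(-1\right) 340 = -340$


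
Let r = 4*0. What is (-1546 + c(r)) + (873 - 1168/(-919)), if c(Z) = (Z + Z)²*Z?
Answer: -617319/919 ≈ -671.73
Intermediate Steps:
r = 0
c(Z) = 4*Z³ (c(Z) = (2*Z)²*Z = (4*Z²)*Z = 4*Z³)
(-1546 + c(r)) + (873 - 1168/(-919)) = (-1546 + 4*0³) + (873 - 1168/(-919)) = (-1546 + 4*0) + (873 - 1168*(-1/919)) = (-1546 + 0) + (873 + 1168/919) = -1546 + 803455/919 = -617319/919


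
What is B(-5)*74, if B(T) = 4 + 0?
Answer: 296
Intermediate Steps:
B(T) = 4
B(-5)*74 = 4*74 = 296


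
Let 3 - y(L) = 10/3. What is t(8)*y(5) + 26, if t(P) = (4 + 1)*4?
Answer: 58/3 ≈ 19.333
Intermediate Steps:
t(P) = 20 (t(P) = 5*4 = 20)
y(L) = -1/3 (y(L) = 3 - 10/3 = -1/3)
t(8)*y(5) + 26 = 20*(-1/3) + 26 = -20/3 + 26 = 58/3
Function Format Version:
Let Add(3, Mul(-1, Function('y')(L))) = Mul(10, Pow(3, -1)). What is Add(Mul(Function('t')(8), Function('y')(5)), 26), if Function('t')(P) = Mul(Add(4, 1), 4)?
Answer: Rational(58, 3) ≈ 19.333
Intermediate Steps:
Function('t')(P) = 20 (Function('t')(P) = Mul(5, 4) = 20)
Function('y')(L) = Rational(-1, 3) (Function('y')(L) = Add(3, Mul(-1, Mul(10, Pow(3, -1)))) = Add(3, Mul(-1, Mul(10, Rational(1, 3)))) = Add(3, Mul(-1, Rational(10, 3))) = Add(3, Rational(-10, 3)) = Rational(-1, 3))
Add(Mul(Function('t')(8), Function('y')(5)), 26) = Add(Mul(20, Rational(-1, 3)), 26) = Add(Rational(-20, 3), 26) = Rational(58, 3)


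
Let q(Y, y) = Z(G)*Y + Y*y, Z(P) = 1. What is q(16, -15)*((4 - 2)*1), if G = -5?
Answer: -448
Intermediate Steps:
q(Y, y) = Y + Y*y (q(Y, y) = 1*Y + Y*y = Y + Y*y)
q(16, -15)*((4 - 2)*1) = (16*(1 - 15))*((4 - 2)*1) = (16*(-14))*(2*1) = -224*2 = -448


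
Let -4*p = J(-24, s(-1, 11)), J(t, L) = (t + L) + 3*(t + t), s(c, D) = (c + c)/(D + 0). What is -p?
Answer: -925/22 ≈ -42.045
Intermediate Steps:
s(c, D) = 2*c/D (s(c, D) = (2*c)/D = 2*c/D)
J(t, L) = L + 7*t (J(t, L) = (L + t) + 3*(2*t) = (L + t) + 6*t = L + 7*t)
p = 925/22 (p = -(2*(-1)/11 + 7*(-24))/4 = -(2*(-1)*(1/11) - 168)/4 = -(-2/11 - 168)/4 = -1/4*(-1850/11) = 925/22 ≈ 42.045)
-p = -1*925/22 = -925/22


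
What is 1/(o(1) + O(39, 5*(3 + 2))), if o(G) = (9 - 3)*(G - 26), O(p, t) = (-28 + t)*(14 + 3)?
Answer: -1/201 ≈ -0.0049751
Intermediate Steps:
O(p, t) = -476 + 17*t (O(p, t) = (-28 + t)*17 = -476 + 17*t)
o(G) = -156 + 6*G (o(G) = 6*(-26 + G) = -156 + 6*G)
1/(o(1) + O(39, 5*(3 + 2))) = 1/((-156 + 6*1) + (-476 + 17*(5*(3 + 2)))) = 1/((-156 + 6) + (-476 + 17*(5*5))) = 1/(-150 + (-476 + 17*25)) = 1/(-150 + (-476 + 425)) = 1/(-150 - 51) = 1/(-201) = -1/201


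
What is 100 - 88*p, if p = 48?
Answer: -4124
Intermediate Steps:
100 - 88*p = 100 - 88*48 = 100 - 4224 = -4124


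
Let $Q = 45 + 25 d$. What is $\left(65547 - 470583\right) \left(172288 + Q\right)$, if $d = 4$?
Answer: $-69841572588$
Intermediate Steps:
$Q = 145$ ($Q = 45 + 25 \cdot 4 = 45 + 100 = 145$)
$\left(65547 - 470583\right) \left(172288 + Q\right) = \left(65547 - 470583\right) \left(172288 + 145\right) = \left(-405036\right) 172433 = -69841572588$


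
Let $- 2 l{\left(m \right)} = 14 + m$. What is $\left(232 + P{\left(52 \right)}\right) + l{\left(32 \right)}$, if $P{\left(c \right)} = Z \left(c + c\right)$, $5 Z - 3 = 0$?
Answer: $\frac{1357}{5} \approx 271.4$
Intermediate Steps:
$Z = \frac{3}{5}$ ($Z = \frac{3}{5} + \frac{1}{5} \cdot 0 = \frac{3}{5} + 0 = \frac{3}{5} \approx 0.6$)
$P{\left(c \right)} = \frac{6 c}{5}$ ($P{\left(c \right)} = \frac{3 \left(c + c\right)}{5} = \frac{3 \cdot 2 c}{5} = \frac{6 c}{5}$)
$l{\left(m \right)} = -7 - \frac{m}{2}$ ($l{\left(m \right)} = - \frac{14 + m}{2} = -7 - \frac{m}{2}$)
$\left(232 + P{\left(52 \right)}\right) + l{\left(32 \right)} = \left(232 + \frac{6}{5} \cdot 52\right) - 23 = \left(232 + \frac{312}{5}\right) - 23 = \frac{1472}{5} - 23 = \frac{1357}{5}$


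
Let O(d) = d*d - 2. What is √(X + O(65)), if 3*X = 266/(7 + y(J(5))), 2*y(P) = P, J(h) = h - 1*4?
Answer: √952835/15 ≈ 65.076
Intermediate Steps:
J(h) = -4 + h (J(h) = h - 4 = -4 + h)
O(d) = -2 + d² (O(d) = d² - 2 = -2 + d²)
y(P) = P/2
X = 532/45 (X = (266/(7 + (-4 + 5)/2))/3 = (266/(7 + (½)*1))/3 = (266/(7 + ½))/3 = (266/(15/2))/3 = (266*(2/15))/3 = (⅓)*(532/15) = 532/45 ≈ 11.822)
√(X + O(65)) = √(532/45 + (-2 + 65²)) = √(532/45 + (-2 + 4225)) = √(532/45 + 4223) = √(190567/45) = √952835/15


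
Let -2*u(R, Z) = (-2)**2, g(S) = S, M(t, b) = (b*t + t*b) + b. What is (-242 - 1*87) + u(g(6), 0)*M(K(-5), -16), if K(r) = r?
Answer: -617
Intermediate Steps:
M(t, b) = b + 2*b*t (M(t, b) = (b*t + b*t) + b = 2*b*t + b = b + 2*b*t)
u(R, Z) = -2 (u(R, Z) = -1/2*(-2)**2 = -1/2*4 = -2)
(-242 - 1*87) + u(g(6), 0)*M(K(-5), -16) = (-242 - 1*87) - (-32)*(1 + 2*(-5)) = (-242 - 87) - (-32)*(1 - 10) = -329 - (-32)*(-9) = -329 - 2*144 = -329 - 288 = -617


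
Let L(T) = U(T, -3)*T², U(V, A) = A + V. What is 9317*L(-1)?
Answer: -37268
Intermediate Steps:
L(T) = T²*(-3 + T) (L(T) = (-3 + T)*T² = T²*(-3 + T))
9317*L(-1) = 9317*((-1)²*(-3 - 1)) = 9317*(1*(-4)) = 9317*(-4) = -37268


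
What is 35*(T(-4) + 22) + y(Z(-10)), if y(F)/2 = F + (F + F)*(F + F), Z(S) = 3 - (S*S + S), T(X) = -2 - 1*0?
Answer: 61078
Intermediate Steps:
T(X) = -2 (T(X) = -2 + 0 = -2)
Z(S) = 3 - S - S² (Z(S) = 3 - (S² + S) = 3 - (S + S²) = 3 + (-S - S²) = 3 - S - S²)
y(F) = 2*F + 8*F² (y(F) = 2*(F + (F + F)*(F + F)) = 2*(F + (2*F)*(2*F)) = 2*(F + 4*F²) = 2*F + 8*F²)
35*(T(-4) + 22) + y(Z(-10)) = 35*(-2 + 22) + 2*(3 - 1*(-10) - 1*(-10)²)*(1 + 4*(3 - 1*(-10) - 1*(-10)²)) = 35*20 + 2*(3 + 10 - 1*100)*(1 + 4*(3 + 10 - 1*100)) = 700 + 2*(3 + 10 - 100)*(1 + 4*(3 + 10 - 100)) = 700 + 2*(-87)*(1 + 4*(-87)) = 700 + 2*(-87)*(1 - 348) = 700 + 2*(-87)*(-347) = 700 + 60378 = 61078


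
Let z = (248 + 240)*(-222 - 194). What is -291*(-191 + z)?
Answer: 59130909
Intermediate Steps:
z = -203008 (z = 488*(-416) = -203008)
-291*(-191 + z) = -291*(-191 - 203008) = -291*(-203199) = 59130909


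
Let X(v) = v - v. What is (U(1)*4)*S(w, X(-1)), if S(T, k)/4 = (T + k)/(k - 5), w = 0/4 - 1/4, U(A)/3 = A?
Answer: 12/5 ≈ 2.4000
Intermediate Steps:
X(v) = 0
U(A) = 3*A
w = -¼ (w = 0*(¼) - 1*¼ = 0 - ¼ = -¼ ≈ -0.25000)
S(T, k) = 4*(T + k)/(-5 + k) (S(T, k) = 4*((T + k)/(k - 5)) = 4*((T + k)/(-5 + k)) = 4*(T + k)/(-5 + k))
(U(1)*4)*S(w, X(-1)) = ((3*1)*4)*(4*(-¼ + 0)/(-5 + 0)) = (3*4)*(4*(-¼)/(-5)) = 12*(4*(-⅕)*(-¼)) = 12*(⅕) = 12/5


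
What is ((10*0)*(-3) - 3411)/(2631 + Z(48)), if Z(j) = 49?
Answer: -3411/2680 ≈ -1.2728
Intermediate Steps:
((10*0)*(-3) - 3411)/(2631 + Z(48)) = ((10*0)*(-3) - 3411)/(2631 + 49) = (0*(-3) - 3411)/2680 = (0 - 3411)*(1/2680) = -3411*1/2680 = -3411/2680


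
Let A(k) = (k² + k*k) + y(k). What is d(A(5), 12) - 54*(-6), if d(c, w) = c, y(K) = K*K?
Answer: 399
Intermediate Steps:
y(K) = K²
A(k) = 3*k² (A(k) = (k² + k*k) + k² = (k² + k²) + k² = 2*k² + k² = 3*k²)
d(A(5), 12) - 54*(-6) = 3*5² - 54*(-6) = 3*25 + 324 = 75 + 324 = 399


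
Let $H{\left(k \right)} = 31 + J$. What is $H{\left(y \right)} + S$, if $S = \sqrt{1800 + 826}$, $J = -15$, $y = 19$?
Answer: $16 + \sqrt{2626} \approx 67.245$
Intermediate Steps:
$S = \sqrt{2626} \approx 51.245$
$H{\left(k \right)} = 16$ ($H{\left(k \right)} = 31 - 15 = 16$)
$H{\left(y \right)} + S = 16 + \sqrt{2626}$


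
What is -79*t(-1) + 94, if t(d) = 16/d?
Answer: 1358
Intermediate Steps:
-79*t(-1) + 94 = -1264/(-1) + 94 = -1264*(-1) + 94 = -79*(-16) + 94 = 1264 + 94 = 1358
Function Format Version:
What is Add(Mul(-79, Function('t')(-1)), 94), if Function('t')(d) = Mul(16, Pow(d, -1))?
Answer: 1358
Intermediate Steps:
Add(Mul(-79, Function('t')(-1)), 94) = Add(Mul(-79, Mul(16, Pow(-1, -1))), 94) = Add(Mul(-79, Mul(16, -1)), 94) = Add(Mul(-79, -16), 94) = Add(1264, 94) = 1358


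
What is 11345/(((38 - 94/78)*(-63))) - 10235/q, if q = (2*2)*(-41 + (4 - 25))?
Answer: 54371089/1494696 ≈ 36.376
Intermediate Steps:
q = -248 (q = 4*(-41 - 21) = 4*(-62) = -248)
11345/(((38 - 94/78)*(-63))) - 10235/q = 11345/(((38 - 94/78)*(-63))) - 10235/(-248) = 11345/(((38 - 94*1/78)*(-63))) - 10235*(-1/248) = 11345/(((38 - 47/39)*(-63))) + 10235/248 = 11345/(((1435/39)*(-63))) + 10235/248 = 11345/(-30135/13) + 10235/248 = 11345*(-13/30135) + 10235/248 = -29497/6027 + 10235/248 = 54371089/1494696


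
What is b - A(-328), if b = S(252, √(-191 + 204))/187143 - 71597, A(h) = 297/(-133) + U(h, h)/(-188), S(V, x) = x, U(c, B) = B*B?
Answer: -443961720/6251 + √13/187143 ≈ -71023.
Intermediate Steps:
U(c, B) = B²
A(h) = -297/133 - h²/188 (A(h) = 297/(-133) + h²/(-188) = 297*(-1/133) + h²*(-1/188) = -297/133 - h²/188)
b = -71597 + √13/187143 (b = √(-191 + 204)/187143 - 71597 = √13*(1/187143) - 71597 = √13/187143 - 71597 = -71597 + √13/187143 ≈ -71597.)
b - A(-328) = (-71597 + √13/187143) - (-297/133 - 1/188*(-328)²) = (-71597 + √13/187143) - (-297/133 - 1/188*107584) = (-71597 + √13/187143) - (-297/133 - 26896/47) = (-71597 + √13/187143) - 1*(-3591127/6251) = (-71597 + √13/187143) + 3591127/6251 = -443961720/6251 + √13/187143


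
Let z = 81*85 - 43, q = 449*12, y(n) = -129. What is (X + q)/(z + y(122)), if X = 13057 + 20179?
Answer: 38624/6713 ≈ 5.7536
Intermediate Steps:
q = 5388
z = 6842 (z = 6885 - 43 = 6842)
X = 33236
(X + q)/(z + y(122)) = (33236 + 5388)/(6842 - 129) = 38624/6713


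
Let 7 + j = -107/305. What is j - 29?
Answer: -11087/305 ≈ -36.351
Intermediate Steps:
j = -2242/305 (j = -7 - 107/305 = -2242/305 ≈ -7.3508)
j - 29 = -2242/305 - 29 = -11087/305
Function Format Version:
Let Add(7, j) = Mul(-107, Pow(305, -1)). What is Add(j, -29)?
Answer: Rational(-11087, 305) ≈ -36.351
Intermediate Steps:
j = Rational(-2242, 305) (j = Add(-7, Mul(-107, Pow(305, -1))) = Add(-7, Mul(-107, Rational(1, 305))) = Add(-7, Rational(-107, 305)) = Rational(-2242, 305) ≈ -7.3508)
Add(j, -29) = Add(Rational(-2242, 305), -29) = Rational(-11087, 305)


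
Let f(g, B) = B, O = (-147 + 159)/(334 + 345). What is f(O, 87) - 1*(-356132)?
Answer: 356219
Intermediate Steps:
O = 12/679 ≈ 0.017673
f(O, 87) - 1*(-356132) = 87 - 1*(-356132) = 87 + 356132 = 356219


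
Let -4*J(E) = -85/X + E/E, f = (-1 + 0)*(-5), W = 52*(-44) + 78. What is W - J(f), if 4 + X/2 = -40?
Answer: -777747/352 ≈ -2209.5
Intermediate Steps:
X = -88 (X = -8 + 2*(-40) = -8 - 80 = -88)
W = -2210 (W = -2288 + 78 = -2210)
f = 5 (f = -1*(-5) = 5)
J(E) = -173/352 (J(E) = -(-85/(-88) + E/E)/4 = -(-85*(-1/88) + 1)/4 = -(85/88 + 1)/4 = -1/4*173/88 = -173/352)
W - J(f) = -2210 - 1*(-173/352) = -2210 + 173/352 = -777747/352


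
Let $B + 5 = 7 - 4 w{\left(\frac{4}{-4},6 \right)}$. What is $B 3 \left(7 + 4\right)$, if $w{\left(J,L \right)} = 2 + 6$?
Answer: $-990$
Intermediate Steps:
$w{\left(J,L \right)} = 8$
$B = -30$ ($B = -5 + \left(7 - 32\right) = -5 - 25 = -30$)
$B 3 \left(7 + 4\right) = - 30 \cdot 3 \left(7 + 4\right) = - 30 \cdot 3 \cdot 11 = \left(-30\right) 33 = -990$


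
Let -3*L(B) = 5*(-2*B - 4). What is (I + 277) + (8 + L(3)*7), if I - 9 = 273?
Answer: 2051/3 ≈ 683.67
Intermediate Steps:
L(B) = 20/3 + 10*B/3 (L(B) = -5*(-2*B - 4)/3 = -5*(-4 - 2*B)/3 = -(-20 - 10*B)/3 = 20/3 + 10*B/3)
I = 282 (I = 9 + 273 = 282)
(I + 277) + (8 + L(3)*7) = (282 + 277) + (8 + (20/3 + (10/3)*3)*7) = 559 + (8 + (20/3 + 10)*7) = 559 + (8 + (50/3)*7) = 559 + (8 + 350/3) = 559 + 374/3 = 2051/3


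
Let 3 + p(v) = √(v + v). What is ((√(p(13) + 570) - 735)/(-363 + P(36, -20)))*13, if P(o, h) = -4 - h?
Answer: 9555/347 - 13*√(567 + √26)/347 ≈ 26.640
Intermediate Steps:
p(v) = -3 + √2*√v (p(v) = -3 + √(v + v) = -3 + √(2*v) = -3 + √2*√v)
((√(p(13) + 570) - 735)/(-363 + P(36, -20)))*13 = ((√((-3 + √2*√13) + 570) - 735)/(-363 + (-4 - 1*(-20))))*13 = ((√((-3 + √26) + 570) - 735)/(-363 + (-4 + 20)))*13 = ((√(567 + √26) - 735)/(-363 + 16))*13 = ((-735 + √(567 + √26))/(-347))*13 = ((-735 + √(567 + √26))*(-1/347))*13 = (735/347 - √(567 + √26)/347)*13 = 9555/347 - 13*√(567 + √26)/347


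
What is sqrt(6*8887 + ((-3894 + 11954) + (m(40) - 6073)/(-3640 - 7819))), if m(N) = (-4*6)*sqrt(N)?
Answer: sqrt(8060059047649 + 550032*sqrt(10))/11459 ≈ 247.75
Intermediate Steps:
m(N) = -24*sqrt(N)
sqrt(6*8887 + ((-3894 + 11954) + (m(40) - 6073)/(-3640 - 7819))) = sqrt(6*8887 + ((-3894 + 11954) + (-48*sqrt(10) - 6073)/(-3640 - 7819))) = sqrt(53322 + (8060 + (-48*sqrt(10) - 6073)/(-11459))) = sqrt(53322 + (8060 + (-48*sqrt(10) - 6073)*(-1/11459))) = sqrt(53322 + (8060 + (-6073 - 48*sqrt(10))*(-1/11459))) = sqrt(53322 + (8060 + (6073/11459 + 48*sqrt(10)/11459))) = sqrt(53322 + (92365613/11459 + 48*sqrt(10)/11459)) = sqrt(703382411/11459 + 48*sqrt(10)/11459)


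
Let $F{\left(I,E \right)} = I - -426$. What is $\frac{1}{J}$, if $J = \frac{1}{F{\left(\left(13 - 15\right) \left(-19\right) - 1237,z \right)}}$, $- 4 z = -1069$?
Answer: $-773$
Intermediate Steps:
$z = \frac{1069}{4}$ ($z = \left(- \frac{1}{4}\right) \left(-1069\right) = \frac{1069}{4} \approx 267.25$)
$F{\left(I,E \right)} = 426 + I$ ($F{\left(I,E \right)} = I + 426 = 426 + I$)
$J = - \frac{1}{773}$ ($J = \frac{1}{426 - \left(1237 - \left(13 - 15\right) \left(-19\right)\right)} = \frac{1}{426 - 1199} = \frac{1}{-773} = - \frac{1}{773} \approx -0.0012937$)
$\frac{1}{J} = \frac{1}{- \frac{1}{773}} = -773$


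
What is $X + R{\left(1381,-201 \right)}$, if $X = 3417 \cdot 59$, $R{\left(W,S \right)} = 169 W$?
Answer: $434992$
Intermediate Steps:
$X = 201603$
$X + R{\left(1381,-201 \right)} = 201603 + 169 \cdot 1381 = 201603 + 233389 = 434992$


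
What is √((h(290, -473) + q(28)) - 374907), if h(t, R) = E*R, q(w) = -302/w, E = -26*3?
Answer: I*√66252662/14 ≈ 581.4*I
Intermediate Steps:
E = -78
h(t, R) = -78*R
√((h(290, -473) + q(28)) - 374907) = √((-78*(-473) - 302/28) - 374907) = √((36894 - 302*1/28) - 374907) = √((36894 - 151/14) - 374907) = √(516365/14 - 374907) = √(-4732333/14) = I*√66252662/14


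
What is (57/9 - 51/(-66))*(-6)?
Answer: -469/11 ≈ -42.636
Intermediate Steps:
(57/9 - 51/(-66))*(-6) = (57*(1/9) - 51*(-1/66))*(-6) = (19/3 + 17/22)*(-6) = (469/66)*(-6) = -469/11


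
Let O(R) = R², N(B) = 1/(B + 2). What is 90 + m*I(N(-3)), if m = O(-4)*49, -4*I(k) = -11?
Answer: 2246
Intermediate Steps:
N(B) = 1/(2 + B)
I(k) = 11/4 (I(k) = -¼*(-11) = 11/4)
m = 784 (m = (-4)²*49 = 16*49 = 784)
90 + m*I(N(-3)) = 90 + 784*(11/4) = 90 + 2156 = 2246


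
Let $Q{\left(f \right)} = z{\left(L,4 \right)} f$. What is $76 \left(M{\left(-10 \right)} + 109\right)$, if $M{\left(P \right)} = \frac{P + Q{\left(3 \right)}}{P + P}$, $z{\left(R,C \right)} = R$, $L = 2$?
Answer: $\frac{41496}{5} \approx 8299.2$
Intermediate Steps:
$Q{\left(f \right)} = 2 f$
$M{\left(P \right)} = \frac{6 + P}{2 P}$ ($M{\left(P \right)} = \frac{P + 2 \cdot 3}{P + P} = \frac{P + 6}{2 P} = \left(6 + P\right) \frac{1}{2 P} = \frac{6 + P}{2 P}$)
$76 \left(M{\left(-10 \right)} + 109\right) = 76 \left(\frac{6 - 10}{2 \left(-10\right)} + 109\right) = 76 \left(\frac{1}{2} \left(- \frac{1}{10}\right) \left(-4\right) + 109\right) = 76 \left(\frac{1}{5} + 109\right) = 76 \cdot \frac{546}{5} = \frac{41496}{5}$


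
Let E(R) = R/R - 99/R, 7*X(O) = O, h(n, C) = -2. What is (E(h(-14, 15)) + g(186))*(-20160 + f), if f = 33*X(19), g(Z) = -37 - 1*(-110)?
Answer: -34701771/14 ≈ -2.4787e+6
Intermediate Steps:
X(O) = O/7
E(R) = 1 - 99/R
g(Z) = 73 (g(Z) = -37 + 110 = 73)
f = 627/7 (f = 33*((⅐)*19) = 33*(19/7) = 627/7 ≈ 89.571)
(E(h(-14, 15)) + g(186))*(-20160 + f) = ((-99 - 2)/(-2) + 73)*(-20160 + 627/7) = (-½*(-101) + 73)*(-140493/7) = (101/2 + 73)*(-140493/7) = (247/2)*(-140493/7) = -34701771/14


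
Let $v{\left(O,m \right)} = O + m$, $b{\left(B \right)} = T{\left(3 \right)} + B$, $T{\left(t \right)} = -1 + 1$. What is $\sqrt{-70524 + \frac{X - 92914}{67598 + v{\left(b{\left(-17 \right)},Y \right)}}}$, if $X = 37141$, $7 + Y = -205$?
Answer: $\frac{3 i \sqrt{35564747299289}}{67369} \approx 265.56 i$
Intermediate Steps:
$T{\left(t \right)} = 0$
$Y = -212$ ($Y = -7 - 205 = -212$)
$b{\left(B \right)} = B$ ($b{\left(B \right)} = 0 + B = B$)
$\sqrt{-70524 + \frac{X - 92914}{67598 + v{\left(b{\left(-17 \right)},Y \right)}}} = \sqrt{-70524 + \frac{37141 - 92914}{67598 - 229}} = \sqrt{-70524 - \frac{55773}{67598 - 229}} = \sqrt{-70524 - \frac{55773}{67369}} = \sqrt{- \frac{4751187129}{67369}} = \frac{3 i \sqrt{35564747299289}}{67369}$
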